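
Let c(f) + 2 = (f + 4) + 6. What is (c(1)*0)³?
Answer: 0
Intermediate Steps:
c(f) = 8 + f (c(f) = -2 + ((f + 4) + 6) = -2 + ((4 + f) + 6) = -2 + (10 + f) = 8 + f)
(c(1)*0)³ = ((8 + 1)*0)³ = (9*0)³ = 0³ = 0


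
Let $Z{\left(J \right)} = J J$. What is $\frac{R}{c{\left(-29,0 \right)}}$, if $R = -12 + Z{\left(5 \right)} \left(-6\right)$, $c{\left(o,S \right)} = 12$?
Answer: $- \frac{27}{2} \approx -13.5$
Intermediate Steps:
$Z{\left(J \right)} = J^{2}$
$R = -162$ ($R = -12 + 5^{2} \left(-6\right) = -12 + 25 \left(-6\right) = -12 - 150 = -162$)
$\frac{R}{c{\left(-29,0 \right)}} = - \frac{162}{12} = \left(-162\right) \frac{1}{12} = - \frac{27}{2}$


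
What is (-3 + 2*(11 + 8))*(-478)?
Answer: -16730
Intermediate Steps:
(-3 + 2*(11 + 8))*(-478) = (-3 + 2*19)*(-478) = (-3 + 38)*(-478) = 35*(-478) = -16730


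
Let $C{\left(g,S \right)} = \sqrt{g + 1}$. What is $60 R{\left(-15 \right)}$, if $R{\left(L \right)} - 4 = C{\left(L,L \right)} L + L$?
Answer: $-660 - 900 i \sqrt{14} \approx -660.0 - 3367.5 i$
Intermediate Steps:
$C{\left(g,S \right)} = \sqrt{1 + g}$
$R{\left(L \right)} = 4 + L + L \sqrt{1 + L}$ ($R{\left(L \right)} = 4 + \left(\sqrt{1 + L} L + L\right) = 4 + \left(L \sqrt{1 + L} + L\right) = 4 + \left(L + L \sqrt{1 + L}\right) = 4 + L + L \sqrt{1 + L}$)
$60 R{\left(-15 \right)} = 60 \left(4 - 15 - 15 \sqrt{1 - 15}\right) = 60 \left(4 - 15 - 15 \sqrt{-14}\right) = 60 \left(4 - 15 - 15 i \sqrt{14}\right) = 60 \left(-11 - 15 i \sqrt{14}\right) = -660 - 900 i \sqrt{14}$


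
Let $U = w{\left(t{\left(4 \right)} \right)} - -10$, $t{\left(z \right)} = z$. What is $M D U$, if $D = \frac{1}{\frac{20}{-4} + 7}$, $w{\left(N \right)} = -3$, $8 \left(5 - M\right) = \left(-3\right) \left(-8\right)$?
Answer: $7$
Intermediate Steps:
$M = 2$ ($M = 5 - \frac{\left(-3\right) \left(-8\right)}{8} = 5 - 3 = 2$)
$U = 7$ ($U = -3 - -10 = -3 + 10 = 7$)
$D = \frac{1}{2}$ ($D = \frac{1}{20 \left(- \frac{1}{4}\right) + 7} = \frac{1}{-5 + 7} = \frac{1}{2} \approx 0.5$)
$M D U = 2 \cdot \frac{1}{2} \cdot 7 = 1 \cdot 7 = 7$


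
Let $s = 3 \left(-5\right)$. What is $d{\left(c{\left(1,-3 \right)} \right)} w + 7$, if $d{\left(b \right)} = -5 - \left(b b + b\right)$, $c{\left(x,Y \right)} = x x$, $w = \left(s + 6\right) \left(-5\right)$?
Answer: $-308$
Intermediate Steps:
$s = -15$
$w = 45$ ($w = \left(-15 + 6\right) \left(-5\right) = \left(-9\right) \left(-5\right) = 45$)
$c{\left(x,Y \right)} = x^{2}$
$d{\left(b \right)} = -5 - b - b^{2}$ ($d{\left(b \right)} = -5 - \left(b^{2} + b\right) = -5 - \left(b + b^{2}\right) = -5 - b - b^{2}$)
$d{\left(c{\left(1,-3 \right)} \right)} w + 7 = \left(-5 - 1^{2} - \left(1^{2}\right)^{2}\right) 45 + 7 = \left(-5 - 1 - 1^{2}\right) 45 + 7 = \left(-5 - 1 - 1\right) 45 + 7 = \left(-7\right) 45 + 7 = -315 + 7 = -308$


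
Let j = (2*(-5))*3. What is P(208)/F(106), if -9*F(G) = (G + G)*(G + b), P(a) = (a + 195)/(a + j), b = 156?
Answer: -3627/9886832 ≈ -0.00036685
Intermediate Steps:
j = -30 (j = -10*3 = -30)
P(a) = (195 + a)/(-30 + a) (P(a) = (a + 195)/(a - 30) = (195 + a)/(-30 + a))
F(G) = -2*G*(156 + G)/9 (F(G) = -(G + G)*(G + 156)/9 = -2*G*(156 + G)/9)
P(208)/F(106) = ((195 + 208)/(-30 + 208))/((-2/9*106*(156 + 106))) = (403/178)/((-2/9*106*262)) = ((1/178)*403)/(-55544/9) = (403/178)*(-9/55544) = -3627/9886832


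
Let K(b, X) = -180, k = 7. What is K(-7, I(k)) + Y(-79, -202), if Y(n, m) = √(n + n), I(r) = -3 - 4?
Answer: -180 + I*√158 ≈ -180.0 + 12.57*I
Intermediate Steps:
I(r) = -7
Y(n, m) = √2*√n (Y(n, m) = √(2*n) = √2*√n)
K(-7, I(k)) + Y(-79, -202) = -180 + √2*√(-79) = -180 + √2*(I*√79) = -180 + I*√158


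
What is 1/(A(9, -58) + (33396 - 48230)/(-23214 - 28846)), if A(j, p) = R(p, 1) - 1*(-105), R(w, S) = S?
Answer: 26030/2766597 ≈ 0.0094087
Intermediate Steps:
A(j, p) = 106 (A(j, p) = 1 - 1*(-105) = 1 + 105 = 106)
1/(A(9, -58) + (33396 - 48230)/(-23214 - 28846)) = 1/(106 + (33396 - 48230)/(-23214 - 28846)) = 1/(106 - 14834/(-52060)) = 1/(106 - 14834*(-1/52060)) = 1/(106 + 7417/26030) = 1/(2766597/26030) = 26030/2766597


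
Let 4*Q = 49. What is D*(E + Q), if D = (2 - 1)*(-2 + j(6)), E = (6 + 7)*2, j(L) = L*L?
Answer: 2601/2 ≈ 1300.5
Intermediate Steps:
Q = 49/4 (Q = (1/4)*49 = 49/4 ≈ 12.250)
j(L) = L**2
E = 26 (E = 13*2 = 26)
D = 34 (D = (2 - 1)*(-2 + 6**2) = 1*(-2 + 36) = 1*34 = 34)
D*(E + Q) = 34*(26 + 49/4) = 34*(153/4) = 2601/2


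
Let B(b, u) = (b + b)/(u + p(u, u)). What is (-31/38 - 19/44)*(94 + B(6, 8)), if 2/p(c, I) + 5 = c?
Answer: -323330/2717 ≈ -119.00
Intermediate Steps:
p(c, I) = 2/(-5 + c)
B(b, u) = 2*b/(u + 2/(-5 + u)) (B(b, u) = (b + b)/(u + 2/(-5 + u)) = (2*b)/(u + 2/(-5 + u)) = 2*b/(u + 2/(-5 + u)))
(-31/38 - 19/44)*(94 + B(6, 8)) = (-31/38 - 19/44)*(94 + 2*6*(-5 + 8)/(2 + 8*(-5 + 8))) = (-31*1/38 - 19*1/44)*(94 + 2*6*3/(2 + 8*3)) = (-31/38 - 19/44)*(94 + 2*6*3/(2 + 24)) = -1043*(94 + 2*6*3/26)/836 = -1043*(94 + 2*6*(1/26)*3)/836 = -1043*(94 + 18/13)/836 = -1043/836*1240/13 = -323330/2717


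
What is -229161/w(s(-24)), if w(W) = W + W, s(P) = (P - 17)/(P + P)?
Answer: -5499864/41 ≈ -1.3414e+5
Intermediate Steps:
s(P) = (-17 + P)/(2*P) (s(P) = (-17 + P)/((2*P)) = (-17 + P)*(1/(2*P)) = (-17 + P)/(2*P))
w(W) = 2*W
-229161/w(s(-24)) = -229161*(-24/(-17 - 24)) = -229161/(2*((½)*(-1/24)*(-41))) = -229161/(2*(41/48)) = -229161/41/24 = -229161*24/41 = -5499864/41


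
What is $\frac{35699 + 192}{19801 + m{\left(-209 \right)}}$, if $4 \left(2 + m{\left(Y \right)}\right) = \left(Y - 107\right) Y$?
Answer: $\frac{35891}{36310} \approx 0.98846$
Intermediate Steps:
$m{\left(Y \right)} = -2 + \frac{Y \left(-107 + Y\right)}{4}$ ($m{\left(Y \right)} = -2 + \frac{\left(Y - 107\right) Y}{4} = -2 + \frac{\left(-107 + Y\right) Y}{4} = -2 + \frac{Y \left(-107 + Y\right)}{4}$)
$\frac{35699 + 192}{19801 + m{\left(-209 \right)}} = \frac{35699 + 192}{19801 - \left(- \frac{22355}{4} - \frac{43681}{4}\right)} = \frac{35891}{19801 + \left(-2 + \frac{22363}{4} + \frac{1}{4} \cdot 43681\right)} = \frac{35891}{19801 + \left(-2 + \frac{22363}{4} + \frac{43681}{4}\right)} = \frac{35891}{19801 + 16509} = \frac{35891}{36310}$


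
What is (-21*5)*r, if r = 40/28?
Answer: -150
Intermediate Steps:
r = 10/7 (r = 40*(1/28) = 10/7 ≈ 1.4286)
(-21*5)*r = -21*5*(10/7) = -105*10/7 = -150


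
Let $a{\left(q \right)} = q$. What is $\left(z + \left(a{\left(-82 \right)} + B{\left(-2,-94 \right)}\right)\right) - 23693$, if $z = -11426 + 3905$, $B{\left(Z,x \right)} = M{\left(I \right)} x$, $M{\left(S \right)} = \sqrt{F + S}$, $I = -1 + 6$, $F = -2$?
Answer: $-31296 - 94 \sqrt{3} \approx -31459.0$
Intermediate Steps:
$I = 5$
$M{\left(S \right)} = \sqrt{-2 + S}$
$B{\left(Z,x \right)} = x \sqrt{3}$ ($B{\left(Z,x \right)} = \sqrt{-2 + 5} x = \sqrt{3} x = x \sqrt{3}$)
$z = -7521$
$\left(z + \left(a{\left(-82 \right)} + B{\left(-2,-94 \right)}\right)\right) - 23693 = \left(-7521 - \left(82 + 94 \sqrt{3}\right)\right) - 23693 = \left(-7603 - 94 \sqrt{3}\right) - 23693 = -31296 - 94 \sqrt{3}$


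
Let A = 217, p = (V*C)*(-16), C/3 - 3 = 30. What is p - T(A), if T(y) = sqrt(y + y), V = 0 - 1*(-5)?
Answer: -7920 - sqrt(434) ≈ -7940.8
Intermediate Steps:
C = 99 (C = 9 + 3*30 = 9 + 90 = 99)
V = 5 (V = 0 + 5 = 5)
p = -7920 (p = (5*99)*(-16) = 495*(-16) = -7920)
T(y) = sqrt(2)*sqrt(y) (T(y) = sqrt(2*y) = sqrt(2)*sqrt(y))
p - T(A) = -7920 - sqrt(2)*sqrt(217) = -7920 - sqrt(434)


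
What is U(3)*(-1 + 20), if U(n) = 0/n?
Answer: 0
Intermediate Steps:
U(n) = 0
U(3)*(-1 + 20) = 0*(-1 + 20) = 0*19 = 0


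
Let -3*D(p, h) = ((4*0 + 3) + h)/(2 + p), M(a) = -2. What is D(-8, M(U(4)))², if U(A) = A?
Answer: 1/324 ≈ 0.0030864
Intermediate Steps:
D(p, h) = -(3 + h)/(3*(2 + p)) (D(p, h) = -((4*0 + 3) + h)/(3*(2 + p)) = -((0 + 3) + h)/(3*(2 + p)) = -(3 + h)/(3*(2 + p)))
D(-8, M(U(4)))² = ((-3 - 1*(-2))/(3*(2 - 8)))² = ((⅓)*(-3 + 2)/(-6))² = ((⅓)*(-⅙)*(-1))² = (1/18)² = 1/324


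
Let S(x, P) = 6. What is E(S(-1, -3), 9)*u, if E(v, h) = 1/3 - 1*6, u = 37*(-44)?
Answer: 27676/3 ≈ 9225.3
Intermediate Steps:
u = -1628
E(v, h) = -17/3 (E(v, h) = 1/3 - 6 = -17/3)
E(S(-1, -3), 9)*u = -17/3*(-1628) = 27676/3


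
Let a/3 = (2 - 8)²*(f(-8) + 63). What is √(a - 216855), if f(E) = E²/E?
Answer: 3*I*√23435 ≈ 459.25*I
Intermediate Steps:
f(E) = E
a = 5940 (a = 3*((2 - 8)²*(-8 + 63)) = 3*((-6)²*55) = 3*(36*55) = 3*1980 = 5940)
√(a - 216855) = √(5940 - 216855) = √(-210915) = 3*I*√23435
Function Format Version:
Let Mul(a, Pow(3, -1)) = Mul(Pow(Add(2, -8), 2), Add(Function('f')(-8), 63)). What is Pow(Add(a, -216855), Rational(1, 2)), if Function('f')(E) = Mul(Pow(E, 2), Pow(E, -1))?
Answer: Mul(3, I, Pow(23435, Rational(1, 2))) ≈ Mul(459.25, I)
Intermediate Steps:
Function('f')(E) = E
a = 5940 (a = Mul(3, Mul(Pow(Add(2, -8), 2), Add(-8, 63))) = Mul(3, Mul(Pow(-6, 2), 55)) = Mul(3, Mul(36, 55)) = Mul(3, 1980) = 5940)
Pow(Add(a, -216855), Rational(1, 2)) = Pow(Add(5940, -216855), Rational(1, 2)) = Pow(-210915, Rational(1, 2)) = Mul(3, I, Pow(23435, Rational(1, 2)))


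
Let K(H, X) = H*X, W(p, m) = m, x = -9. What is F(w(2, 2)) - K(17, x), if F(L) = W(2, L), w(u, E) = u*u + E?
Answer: 159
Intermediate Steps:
w(u, E) = E + u² (w(u, E) = u² + E = E + u²)
F(L) = L
F(w(2, 2)) - K(17, x) = (2 + 2²) - 17*(-9) = (2 + 4) - 1*(-153) = 6 + 153 = 159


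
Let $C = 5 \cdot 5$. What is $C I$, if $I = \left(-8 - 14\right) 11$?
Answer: $-6050$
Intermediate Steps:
$C = 25$
$I = -242$ ($I = \left(-22\right) 11 = -242$)
$C I = 25 \left(-242\right) = -6050$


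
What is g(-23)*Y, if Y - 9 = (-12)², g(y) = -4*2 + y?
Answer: -4743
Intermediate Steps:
g(y) = -8 + y
Y = 153 (Y = 9 + (-12)² = 9 + 144 = 153)
g(-23)*Y = (-8 - 23)*153 = -31*153 = -4743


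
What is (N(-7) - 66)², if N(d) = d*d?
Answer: 289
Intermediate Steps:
N(d) = d²
(N(-7) - 66)² = ((-7)² - 66)² = (49 - 66)² = (-17)² = 289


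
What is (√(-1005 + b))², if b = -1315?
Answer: -2320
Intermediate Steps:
(√(-1005 + b))² = (√(-1005 - 1315))² = (√(-2320))² = (4*I*√145)² = -2320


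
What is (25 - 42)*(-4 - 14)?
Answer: 306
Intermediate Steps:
(25 - 42)*(-4 - 14) = -17*(-18) = 306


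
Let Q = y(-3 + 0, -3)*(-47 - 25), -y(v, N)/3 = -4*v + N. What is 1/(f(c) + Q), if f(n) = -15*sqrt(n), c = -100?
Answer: 54/105601 + 25*I/633606 ≈ 0.00051136 + 3.9457e-5*I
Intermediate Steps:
y(v, N) = -3*N + 12*v (y(v, N) = -3*(-4*v + N) = -3*(N - 4*v) = -3*N + 12*v)
Q = 1944 (Q = (-3*(-3) + 12*(-3 + 0))*(-47 - 25) = (9 + 12*(-3))*(-72) = (9 - 36)*(-72) = -27*(-72) = 1944)
1/(f(c) + Q) = 1/(-150*I + 1944) = 1/(1944 - 150*I) = (1944 + 150*I)/3801636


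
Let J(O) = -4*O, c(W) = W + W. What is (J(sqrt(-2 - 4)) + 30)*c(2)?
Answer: 120 - 16*I*sqrt(6) ≈ 120.0 - 39.192*I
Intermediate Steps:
c(W) = 2*W
(J(sqrt(-2 - 4)) + 30)*c(2) = (-4*sqrt(-2 - 4) + 30)*(2*2) = (-4*I*sqrt(6) + 30)*4 = (30 - 4*I*sqrt(6))*4 = 120 - 16*I*sqrt(6)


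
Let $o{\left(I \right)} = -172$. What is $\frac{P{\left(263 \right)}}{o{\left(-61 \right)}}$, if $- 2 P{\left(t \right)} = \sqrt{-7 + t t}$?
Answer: $\frac{\sqrt{69162}}{344} \approx 0.7645$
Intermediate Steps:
$P{\left(t \right)} = - \frac{\sqrt{-7 + t^{2}}}{2}$ ($P{\left(t \right)} = - \frac{\sqrt{-7 + t t}}{2} = - \frac{\sqrt{-7 + t^{2}}}{2}$)
$\frac{P{\left(263 \right)}}{o{\left(-61 \right)}} = \frac{\left(- \frac{1}{2}\right) \sqrt{-7 + 263^{2}}}{-172} = - \frac{\sqrt{-7 + 69169}}{2} \left(- \frac{1}{172}\right) = - \frac{\sqrt{69162}}{2} \left(- \frac{1}{172}\right) = \frac{\sqrt{69162}}{344}$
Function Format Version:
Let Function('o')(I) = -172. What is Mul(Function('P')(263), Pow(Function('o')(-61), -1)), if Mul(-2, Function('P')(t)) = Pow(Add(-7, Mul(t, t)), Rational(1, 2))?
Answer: Mul(Rational(1, 344), Pow(69162, Rational(1, 2))) ≈ 0.76450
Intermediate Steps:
Function('P')(t) = Mul(Rational(-1, 2), Pow(Add(-7, Pow(t, 2)), Rational(1, 2))) (Function('P')(t) = Mul(Rational(-1, 2), Pow(Add(-7, Mul(t, t)), Rational(1, 2))) = Mul(Rational(-1, 2), Pow(Add(-7, Pow(t, 2)), Rational(1, 2))))
Mul(Function('P')(263), Pow(Function('o')(-61), -1)) = Mul(Mul(Rational(-1, 2), Pow(Add(-7, Pow(263, 2)), Rational(1, 2))), Pow(-172, -1)) = Mul(Mul(Rational(-1, 2), Pow(Add(-7, 69169), Rational(1, 2))), Rational(-1, 172)) = Mul(Mul(Rational(-1, 2), Pow(69162, Rational(1, 2))), Rational(-1, 172)) = Mul(Rational(1, 344), Pow(69162, Rational(1, 2)))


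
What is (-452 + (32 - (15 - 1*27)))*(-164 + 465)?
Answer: -122808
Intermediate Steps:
(-452 + (32 - (15 - 1*27)))*(-164 + 465) = (-452 + (32 - (15 - 27)))*301 = (-452 + (32 - 1*(-12)))*301 = (-452 + (32 + 12))*301 = (-452 + 44)*301 = -408*301 = -122808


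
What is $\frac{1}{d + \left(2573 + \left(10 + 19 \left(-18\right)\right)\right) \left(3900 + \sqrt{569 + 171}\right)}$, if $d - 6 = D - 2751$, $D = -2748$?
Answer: $\frac{2911469}{25428716433903} - \frac{498 \sqrt{185}}{8476238811301} \approx 1.137 \cdot 10^{-7}$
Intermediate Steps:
$d = -5493$ ($d = 6 - 5499 = -5493$)
$\frac{1}{d + \left(2573 + \left(10 + 19 \left(-18\right)\right)\right) \left(3900 + \sqrt{569 + 171}\right)} = \frac{1}{-5493 + \left(2573 + \left(10 + 19 \left(-18\right)\right)\right) \left(3900 + \sqrt{569 + 171}\right)} = \frac{1}{-5493 + \left(2573 + \left(10 - 342\right)\right) \left(3900 + \sqrt{740}\right)} = \frac{1}{-5493 + \left(2573 - 332\right) \left(3900 + 2 \sqrt{185}\right)} = \frac{1}{-5493 + 2241 \left(3900 + 2 \sqrt{185}\right)} = \frac{1}{-5493 + \left(8739900 + 4482 \sqrt{185}\right)} = \frac{1}{8734407 + 4482 \sqrt{185}}$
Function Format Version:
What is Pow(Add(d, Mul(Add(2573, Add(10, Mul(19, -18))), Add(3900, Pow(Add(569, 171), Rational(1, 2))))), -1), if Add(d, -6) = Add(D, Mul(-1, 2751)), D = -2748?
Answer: Add(Rational(2911469, 25428716433903), Mul(Rational(-498, 8476238811301), Pow(185, Rational(1, 2)))) ≈ 1.1370e-7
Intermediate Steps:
d = -5493 (d = Add(6, Add(-2748, Mul(-1, 2751))) = Add(6, Add(-2748, -2751)) = Add(6, -5499) = -5493)
Pow(Add(d, Mul(Add(2573, Add(10, Mul(19, -18))), Add(3900, Pow(Add(569, 171), Rational(1, 2))))), -1) = Pow(Add(-5493, Mul(Add(2573, Add(10, Mul(19, -18))), Add(3900, Pow(Add(569, 171), Rational(1, 2))))), -1) = Pow(Add(-5493, Mul(Add(2573, Add(10, -342)), Add(3900, Pow(740, Rational(1, 2))))), -1) = Pow(Add(-5493, Mul(Add(2573, -332), Add(3900, Mul(2, Pow(185, Rational(1, 2)))))), -1) = Pow(Add(-5493, Mul(2241, Add(3900, Mul(2, Pow(185, Rational(1, 2)))))), -1) = Pow(Add(-5493, Add(8739900, Mul(4482, Pow(185, Rational(1, 2))))), -1) = Pow(Add(8734407, Mul(4482, Pow(185, Rational(1, 2)))), -1)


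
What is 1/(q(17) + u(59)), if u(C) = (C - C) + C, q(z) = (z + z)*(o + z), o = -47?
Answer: -1/961 ≈ -0.0010406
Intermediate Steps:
q(z) = 2*z*(-47 + z) (q(z) = (z + z)*(-47 + z) = (2*z)*(-47 + z) = 2*z*(-47 + z))
u(C) = C (u(C) = 0 + C = C)
1/(q(17) + u(59)) = 1/(2*17*(-47 + 17) + 59) = 1/(2*17*(-30) + 59) = 1/(-1020 + 59) = 1/(-961) = -1/961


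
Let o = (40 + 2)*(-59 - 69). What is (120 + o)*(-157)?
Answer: 825192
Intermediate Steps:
o = -5376 (o = 42*(-128) = -5376)
(120 + o)*(-157) = (120 - 5376)*(-157) = -5256*(-157) = 825192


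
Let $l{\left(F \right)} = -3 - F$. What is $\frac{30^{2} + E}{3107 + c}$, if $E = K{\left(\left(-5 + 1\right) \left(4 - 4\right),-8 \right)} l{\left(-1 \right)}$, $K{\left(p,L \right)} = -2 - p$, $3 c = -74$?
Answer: $\frac{2712}{9247} \approx 0.29328$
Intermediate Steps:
$c = - \frac{74}{3}$ ($c = \frac{1}{3} \left(-74\right) = - \frac{74}{3} \approx -24.667$)
$E = 4$ ($E = \left(-2 - \left(-5 + 1\right) \left(4 - 4\right)\right) \left(-3 - -1\right) = \left(-2 - \left(-4\right) 0\right) \left(-3 + 1\right) = \left(-2 - 0\right) \left(-2\right) = \left(-2 + 0\right) \left(-2\right) = \left(-2\right) \left(-2\right) = 4$)
$\frac{30^{2} + E}{3107 + c} = \frac{30^{2} + 4}{3107 - \frac{74}{3}} = \frac{900 + 4}{\frac{9247}{3}} = 904 \cdot \frac{3}{9247} = \frac{2712}{9247}$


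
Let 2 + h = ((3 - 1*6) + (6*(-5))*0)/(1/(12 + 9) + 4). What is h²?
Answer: 54289/7225 ≈ 7.5140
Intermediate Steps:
h = -233/85 (h = -2 + ((3 - 1*6) + (6*(-5))*0)/(1/(12 + 9) + 4) = -2 + ((3 - 6) - 30*0)/(1/21 + 4) = -2 + (-3 + 0)/(1/21 + 4) = -2 - 3/85/21 = -2 - 3*21/85 = -2 - 63/85 = -233/85 ≈ -2.7412)
h² = (-233/85)² = 54289/7225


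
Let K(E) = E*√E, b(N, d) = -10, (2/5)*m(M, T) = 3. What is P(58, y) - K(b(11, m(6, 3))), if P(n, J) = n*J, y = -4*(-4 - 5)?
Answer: 2088 + 10*I*√10 ≈ 2088.0 + 31.623*I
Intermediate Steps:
m(M, T) = 15/2 (m(M, T) = (5/2)*3 = 15/2)
y = 36 (y = -4*(-9) = 36)
K(E) = E^(3/2)
P(n, J) = J*n
P(58, y) - K(b(11, m(6, 3))) = 36*58 - (-10)^(3/2) = 2088 - (-10)*I*√10 = 2088 + 10*I*√10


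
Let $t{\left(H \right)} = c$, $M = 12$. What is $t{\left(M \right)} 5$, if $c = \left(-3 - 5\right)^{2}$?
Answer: $320$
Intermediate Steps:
$c = 64$ ($c = \left(-8\right)^{2} = 64$)
$t{\left(H \right)} = 64$
$t{\left(M \right)} 5 = 64 \cdot 5 = 320$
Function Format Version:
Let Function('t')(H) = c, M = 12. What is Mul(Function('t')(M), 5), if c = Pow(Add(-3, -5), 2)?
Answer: 320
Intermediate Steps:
c = 64 (c = Pow(-8, 2) = 64)
Function('t')(H) = 64
Mul(Function('t')(M), 5) = Mul(64, 5) = 320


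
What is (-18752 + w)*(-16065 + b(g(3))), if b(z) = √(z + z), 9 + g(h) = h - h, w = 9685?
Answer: 145661355 - 27201*I*√2 ≈ 1.4566e+8 - 38468.0*I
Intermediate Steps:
g(h) = -9 (g(h) = -9 + (h - h) = -9 + 0 = -9)
b(z) = √2*√z (b(z) = √(2*z) = √2*√z)
(-18752 + w)*(-16065 + b(g(3))) = (-18752 + 9685)*(-16065 + √2*√(-9)) = -9067*(-16065 + √2*(3*I)) = -9067*(-16065 + 3*I*√2) = 145661355 - 27201*I*√2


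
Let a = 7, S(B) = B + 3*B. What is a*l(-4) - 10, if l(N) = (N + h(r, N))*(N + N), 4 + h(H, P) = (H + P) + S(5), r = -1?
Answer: -402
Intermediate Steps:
S(B) = 4*B
h(H, P) = 16 + H + P (h(H, P) = -4 + ((H + P) + 4*5) = -4 + ((H + P) + 20) = -4 + (20 + H + P) = 16 + H + P)
l(N) = 2*N*(15 + 2*N) (l(N) = (N + (16 - 1 + N))*(N + N) = (N + (15 + N))*(2*N) = (15 + 2*N)*(2*N) = 2*N*(15 + 2*N))
a*l(-4) - 10 = 7*(2*(-4)*(15 + 2*(-4))) - 10 = 7*(2*(-4)*(15 - 8)) - 10 = 7*(2*(-4)*7) - 10 = 7*(-56) - 10 = -392 - 10 = -402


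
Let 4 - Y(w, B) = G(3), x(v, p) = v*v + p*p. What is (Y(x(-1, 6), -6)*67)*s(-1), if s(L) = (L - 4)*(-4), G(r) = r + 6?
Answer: -6700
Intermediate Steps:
x(v, p) = p² + v² (x(v, p) = v² + p² = p² + v²)
G(r) = 6 + r
Y(w, B) = -5 (Y(w, B) = 4 - (6 + 3) = 4 - 1*9 = 4 - 9 = -5)
s(L) = 16 - 4*L (s(L) = (-4 + L)*(-4) = 16 - 4*L)
(Y(x(-1, 6), -6)*67)*s(-1) = (-5*67)*(16 - 4*(-1)) = -335*(16 + 4) = -335*20 = -6700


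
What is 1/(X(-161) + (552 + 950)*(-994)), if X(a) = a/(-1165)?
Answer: -1165/1739330859 ≈ -6.6980e-7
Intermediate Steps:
X(a) = -a/1165 (X(a) = a*(-1/1165) = -a/1165)
1/(X(-161) + (552 + 950)*(-994)) = 1/(-1/1165*(-161) + (552 + 950)*(-994)) = 1/(161/1165 + 1502*(-994)) = 1/(161/1165 - 1492988) = 1/(-1739330859/1165) = -1165/1739330859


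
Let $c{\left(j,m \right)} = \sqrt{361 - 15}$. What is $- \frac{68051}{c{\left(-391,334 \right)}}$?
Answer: $- \frac{68051 \sqrt{346}}{346} \approx -3658.4$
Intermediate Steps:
$c{\left(j,m \right)} = \sqrt{346}$
$- \frac{68051}{c{\left(-391,334 \right)}} = - \frac{68051}{\sqrt{346}} = - 68051 \frac{\sqrt{346}}{346} = - \frac{68051 \sqrt{346}}{346}$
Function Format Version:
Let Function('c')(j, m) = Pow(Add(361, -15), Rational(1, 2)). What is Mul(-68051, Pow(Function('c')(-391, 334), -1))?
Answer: Mul(Rational(-68051, 346), Pow(346, Rational(1, 2))) ≈ -3658.4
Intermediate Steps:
Function('c')(j, m) = Pow(346, Rational(1, 2))
Mul(-68051, Pow(Function('c')(-391, 334), -1)) = Mul(-68051, Pow(Pow(346, Rational(1, 2)), -1)) = Mul(-68051, Mul(Rational(1, 346), Pow(346, Rational(1, 2)))) = Mul(Rational(-68051, 346), Pow(346, Rational(1, 2)))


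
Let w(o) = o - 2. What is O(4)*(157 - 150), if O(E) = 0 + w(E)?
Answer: 14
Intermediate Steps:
w(o) = -2 + o
O(E) = -2 + E (O(E) = 0 + (-2 + E) = -2 + E)
O(4)*(157 - 150) = (-2 + 4)*(157 - 150) = 2*7 = 14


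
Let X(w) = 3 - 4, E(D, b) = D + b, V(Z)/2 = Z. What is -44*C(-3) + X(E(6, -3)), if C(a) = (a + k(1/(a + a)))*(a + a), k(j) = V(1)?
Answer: -265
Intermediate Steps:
V(Z) = 2*Z
k(j) = 2 (k(j) = 2*1 = 2)
X(w) = -1
C(a) = 2*a*(2 + a) (C(a) = (a + 2)*(a + a) = (2 + a)*(2*a) = 2*a*(2 + a))
-44*C(-3) + X(E(6, -3)) = -88*(-3)*(2 - 3) - 1 = -88*(-3)*(-1) - 1 = -44*6 - 1 = -264 - 1 = -265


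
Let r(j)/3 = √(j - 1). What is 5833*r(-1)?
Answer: 17499*I*√2 ≈ 24747.0*I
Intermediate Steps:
r(j) = 3*√(-1 + j) (r(j) = 3*√(j - 1) = 3*√(-1 + j))
5833*r(-1) = 5833*(3*√(-1 - 1)) = 5833*(3*√(-2)) = 5833*(3*(I*√2)) = 5833*(3*I*√2) = 17499*I*√2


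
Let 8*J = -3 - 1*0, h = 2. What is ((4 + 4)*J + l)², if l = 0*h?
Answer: 9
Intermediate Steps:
J = -3/8 (J = (-3 - 1*0)/8 = (-3 + 0)/8 = (⅛)*(-3) = -3/8 ≈ -0.37500)
l = 0 (l = 0*2 = 0)
((4 + 4)*J + l)² = ((4 + 4)*(-3/8) + 0)² = (8*(-3/8) + 0)² = (-3 + 0)² = (-3)² = 9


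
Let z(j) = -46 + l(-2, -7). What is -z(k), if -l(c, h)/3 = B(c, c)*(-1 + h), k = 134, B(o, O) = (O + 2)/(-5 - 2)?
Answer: 46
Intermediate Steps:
B(o, O) = -2/7 - O/7 (B(o, O) = (2 + O)/(-7) = (2 + O)*(-⅐) = -2/7 - O/7)
l(c, h) = -3*(-1 + h)*(-2/7 - c/7) (l(c, h) = -3*(-2/7 - c/7)*(-1 + h) = -3*(-1 + h)*(-2/7 - c/7))
z(j) = -46 (z(j) = -46 + 3*(-1 - 7)*(2 - 2)/7 = -46 + (3/7)*(-8)*0 = -46 + 0 = -46)
-z(k) = -1*(-46) = 46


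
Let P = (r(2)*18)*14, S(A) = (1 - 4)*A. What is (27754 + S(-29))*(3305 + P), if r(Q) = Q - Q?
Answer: 92014505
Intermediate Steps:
S(A) = -3*A
r(Q) = 0
P = 0 (P = (0*18)*14 = 0*14 = 0)
(27754 + S(-29))*(3305 + P) = (27754 - 3*(-29))*(3305 + 0) = (27754 + 87)*3305 = 27841*3305 = 92014505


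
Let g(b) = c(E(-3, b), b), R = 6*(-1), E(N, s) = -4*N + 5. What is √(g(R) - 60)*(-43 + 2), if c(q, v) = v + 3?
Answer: -123*I*√7 ≈ -325.43*I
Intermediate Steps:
E(N, s) = 5 - 4*N
c(q, v) = 3 + v
R = -6
g(b) = 3 + b
√(g(R) - 60)*(-43 + 2) = √((3 - 6) - 60)*(-43 + 2) = √(-3 - 60)*(-41) = √(-63)*(-41) = (3*I*√7)*(-41) = -123*I*√7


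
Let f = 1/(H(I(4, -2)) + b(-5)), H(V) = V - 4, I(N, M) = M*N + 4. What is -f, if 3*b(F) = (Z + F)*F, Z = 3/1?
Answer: 3/14 ≈ 0.21429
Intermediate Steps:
I(N, M) = 4 + M*N
H(V) = -4 + V
Z = 3 (Z = 3*1 = 3)
b(F) = F*(3 + F)/3 (b(F) = ((3 + F)*F)/3 = (F*(3 + F))/3 = F*(3 + F)/3)
f = -3/14 (f = 1/((-4 + (4 - 2*4)) + (1/3)*(-5)*(3 - 5)) = 1/((-4 + (4 - 8)) + (1/3)*(-5)*(-2)) = 1/((-4 - 4) + 10/3) = 1/(-8 + 10/3) = 1/(-14/3) = -3/14 ≈ -0.21429)
-f = -1*(-3/14) = 3/14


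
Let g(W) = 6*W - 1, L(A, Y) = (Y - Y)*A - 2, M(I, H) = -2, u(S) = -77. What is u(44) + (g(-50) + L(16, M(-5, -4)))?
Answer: -380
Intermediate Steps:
L(A, Y) = -2 (L(A, Y) = 0*A - 2 = 0 - 2 = -2)
g(W) = -1 + 6*W
u(44) + (g(-50) + L(16, M(-5, -4))) = -77 + ((-1 + 6*(-50)) - 2) = -77 + ((-1 - 300) - 2) = -77 + (-301 - 2) = -77 - 303 = -380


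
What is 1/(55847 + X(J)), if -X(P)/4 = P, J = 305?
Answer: 1/54627 ≈ 1.8306e-5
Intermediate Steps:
X(P) = -4*P
1/(55847 + X(J)) = 1/(55847 - 4*305) = 1/(55847 - 1220) = 1/54627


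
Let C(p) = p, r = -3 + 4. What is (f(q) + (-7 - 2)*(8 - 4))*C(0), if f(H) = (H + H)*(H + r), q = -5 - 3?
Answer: 0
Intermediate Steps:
r = 1
q = -8
f(H) = 2*H*(1 + H) (f(H) = (H + H)*(H + 1) = (2*H)*(1 + H) = 2*H*(1 + H))
(f(q) + (-7 - 2)*(8 - 4))*C(0) = (2*(-8)*(1 - 8) + (-7 - 2)*(8 - 4))*0 = (2*(-8)*(-7) - 9*4)*0 = (112 - 36)*0 = 76*0 = 0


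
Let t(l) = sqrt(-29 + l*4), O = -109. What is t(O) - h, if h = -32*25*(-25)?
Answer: -20000 + I*sqrt(465) ≈ -20000.0 + 21.564*I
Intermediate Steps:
t(l) = sqrt(-29 + 4*l)
h = 20000 (h = -800*(-25) = 20000)
t(O) - h = sqrt(-29 + 4*(-109)) - 1*20000 = sqrt(-29 - 436) - 20000 = sqrt(-465) - 20000 = I*sqrt(465) - 20000 = -20000 + I*sqrt(465)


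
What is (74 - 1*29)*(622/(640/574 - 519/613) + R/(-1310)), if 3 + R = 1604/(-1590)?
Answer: 341895203692827/3277582010 ≈ 1.0431e+5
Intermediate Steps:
R = -3187/795 (R = -3 + 1604/(-1590) = -3 + 1604*(-1/1590) = -3 - 802/795 = -3187/795 ≈ -4.0088)
(74 - 1*29)*(622/(640/574 - 519/613) + R/(-1310)) = (74 - 1*29)*(622/(640/574 - 519/613) - 3187/795/(-1310)) = (74 - 29)*(622/(640*(1/574) - 519*1/613) - 3187/795*(-1/1310)) = 45*(622/(320/287 - 519/613) + 3187/1041450) = 45*(622/(47207/175931) + 3187/1041450) = 45*(622*(175931/47207) + 3187/1041450) = 45*(109429082/47207 + 3187/1041450) = 45*(113965067897609/49163730150) = 341895203692827/3277582010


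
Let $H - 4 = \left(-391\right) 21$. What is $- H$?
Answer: $8207$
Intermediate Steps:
$H = -8207$ ($H = 4 - 8211 = -8207$)
$- H = \left(-1\right) \left(-8207\right) = 8207$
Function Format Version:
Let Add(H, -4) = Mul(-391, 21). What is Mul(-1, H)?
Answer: 8207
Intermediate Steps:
H = -8207 (H = Add(4, Mul(-391, 21)) = Add(4, -8211) = -8207)
Mul(-1, H) = Mul(-1, -8207) = 8207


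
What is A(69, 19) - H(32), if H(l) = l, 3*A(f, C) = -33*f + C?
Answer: -2354/3 ≈ -784.67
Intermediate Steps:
A(f, C) = -11*f + C/3 (A(f, C) = (-33*f + C)/3 = (C - 33*f)/3 = -11*f + C/3)
A(69, 19) - H(32) = (-11*69 + (1/3)*19) - 1*32 = (-759 + 19/3) - 32 = -2258/3 - 32 = -2354/3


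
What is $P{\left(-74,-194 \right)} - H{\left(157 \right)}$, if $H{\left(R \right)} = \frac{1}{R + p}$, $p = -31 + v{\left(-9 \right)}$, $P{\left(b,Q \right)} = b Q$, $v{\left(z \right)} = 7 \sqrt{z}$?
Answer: $\frac{3718202}{259} + \frac{i}{777} \approx 14356.0 + 0.001287 i$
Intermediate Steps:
$P{\left(b,Q \right)} = Q b$
$p = -31 + 21 i$ ($p = -31 + 7 \sqrt{-9} = -31 + 7 \cdot 3 i = -31 + 21 i \approx -31.0 + 21.0 i$)
$H{\left(R \right)} = \frac{1}{-31 + R + 21 i}$ ($H{\left(R \right)} = \frac{1}{R - \left(31 - 21 i\right)} = \frac{1}{-31 + R + 21 i}$)
$P{\left(-74,-194 \right)} - H{\left(157 \right)} = \left(-194\right) \left(-74\right) - \frac{1}{-31 + 157 + 21 i} = 14356 - \frac{1}{126 + 21 i} = 14356 - \frac{126 - 21 i}{16317}$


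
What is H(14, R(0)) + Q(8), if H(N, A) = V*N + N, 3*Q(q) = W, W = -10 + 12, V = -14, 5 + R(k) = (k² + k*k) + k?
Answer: -544/3 ≈ -181.33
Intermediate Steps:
R(k) = -5 + k + 2*k² (R(k) = -5 + ((k² + k*k) + k) = -5 + ((k² + k²) + k) = -5 + (2*k² + k) = -5 + (k + 2*k²) = -5 + k + 2*k²)
W = 2
Q(q) = ⅔ (Q(q) = (⅓)*2 = ⅔)
H(N, A) = -13*N (H(N, A) = -14*N + N = -13*N)
H(14, R(0)) + Q(8) = -13*14 + ⅔ = -182 + ⅔ = -544/3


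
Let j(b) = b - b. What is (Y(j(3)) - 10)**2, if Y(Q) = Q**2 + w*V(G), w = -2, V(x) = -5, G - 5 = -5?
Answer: 0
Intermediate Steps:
G = 0 (G = 5 - 5 = 0)
j(b) = 0
Y(Q) = 10 + Q**2 (Y(Q) = Q**2 - 2*(-5) = Q**2 + 10 = 10 + Q**2)
(Y(j(3)) - 10)**2 = ((10 + 0**2) - 10)**2 = ((10 + 0) - 10)**2 = (10 - 10)**2 = 0**2 = 0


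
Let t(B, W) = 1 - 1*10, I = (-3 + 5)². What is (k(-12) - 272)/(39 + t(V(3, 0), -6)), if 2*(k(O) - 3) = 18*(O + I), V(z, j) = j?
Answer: -341/30 ≈ -11.367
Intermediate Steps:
I = 4 (I = 2² = 4)
k(O) = 39 + 9*O (k(O) = 3 + (18*(O + 4))/2 = 3 + (18*(4 + O))/2 = 3 + (72 + 18*O)/2 = 3 + (36 + 9*O) = 39 + 9*O)
t(B, W) = -9 (t(B, W) = 1 - 10 = -9)
(k(-12) - 272)/(39 + t(V(3, 0), -6)) = ((39 + 9*(-12)) - 272)/(39 - 9) = ((39 - 108) - 272)/30 = (-69 - 272)*(1/30) = -341*1/30 = -341/30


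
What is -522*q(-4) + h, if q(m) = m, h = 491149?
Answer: 493237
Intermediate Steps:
-522*q(-4) + h = -522*(-4) + 491149 = 2088 + 491149 = 493237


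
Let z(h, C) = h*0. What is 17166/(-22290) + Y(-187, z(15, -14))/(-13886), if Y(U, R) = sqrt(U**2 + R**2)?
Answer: -40422551/51586490 ≈ -0.78359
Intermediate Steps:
z(h, C) = 0
Y(U, R) = sqrt(R**2 + U**2)
17166/(-22290) + Y(-187, z(15, -14))/(-13886) = 17166/(-22290) + sqrt(0**2 + (-187)**2)/(-13886) = 17166*(-1/22290) + sqrt(0 + 34969)*(-1/13886) = -2861/3715 + sqrt(34969)*(-1/13886) = -2861/3715 + 187*(-1/13886) = -2861/3715 - 187/13886 = -40422551/51586490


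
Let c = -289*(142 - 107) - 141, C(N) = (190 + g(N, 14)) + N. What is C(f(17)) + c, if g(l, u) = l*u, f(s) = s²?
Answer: -5731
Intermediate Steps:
C(N) = 190 + 15*N (C(N) = (190 + N*14) + N = (190 + 14*N) + N = 190 + 15*N)
c = -10256 (c = -289*35 - 141 = -10115 - 141 = -10256)
C(f(17)) + c = (190 + 15*17²) - 10256 = (190 + 15*289) - 10256 = (190 + 4335) - 10256 = 4525 - 10256 = -5731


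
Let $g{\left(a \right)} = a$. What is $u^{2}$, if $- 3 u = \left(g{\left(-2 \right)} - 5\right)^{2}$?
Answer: $\frac{2401}{9} \approx 266.78$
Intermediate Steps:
$u = - \frac{49}{3}$ ($u = - \frac{\left(-2 - 5\right)^{2}}{3} = - \frac{\left(-7\right)^{2}}{3} = \left(- \frac{1}{3}\right) 49 = - \frac{49}{3} \approx -16.333$)
$u^{2} = \left(- \frac{49}{3}\right)^{2} = \frac{2401}{9}$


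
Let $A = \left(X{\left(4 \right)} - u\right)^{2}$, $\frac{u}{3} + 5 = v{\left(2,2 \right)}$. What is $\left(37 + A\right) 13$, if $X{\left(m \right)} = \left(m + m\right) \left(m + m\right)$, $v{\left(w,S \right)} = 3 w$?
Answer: $48854$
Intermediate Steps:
$u = 3$ ($u = -15 + 3 \cdot 3 \cdot 2 = -15 + 3 \cdot 6 = -15 + 18 = 3$)
$X{\left(m \right)} = 4 m^{2}$ ($X{\left(m \right)} = 2 m 2 m = 4 m^{2}$)
$A = 3721$ ($A = \left(4 \cdot 4^{2} - 3\right)^{2} = \left(4 \cdot 16 - 3\right)^{2} = \left(64 - 3\right)^{2} = 61^{2} = 3721$)
$\left(37 + A\right) 13 = \left(37 + 3721\right) 13 = 3758 \cdot 13 = 48854$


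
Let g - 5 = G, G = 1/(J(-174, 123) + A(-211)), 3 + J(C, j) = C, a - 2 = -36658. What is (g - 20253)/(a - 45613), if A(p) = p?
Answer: 7856225/31920372 ≈ 0.24612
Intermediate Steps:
a = -36656 (a = 2 - 36658 = -36656)
J(C, j) = -3 + C
G = -1/388 (G = 1/((-3 - 174) - 211) = 1/(-177 - 211) = 1/(-388) = -1/388 ≈ -0.0025773)
g = 1939/388 (g = 5 - 1/388 = 1939/388 ≈ 4.9974)
(g - 20253)/(a - 45613) = (1939/388 - 20253)/(-36656 - 45613) = -7856225/388/(-82269) = -7856225/388*(-1/82269) = 7856225/31920372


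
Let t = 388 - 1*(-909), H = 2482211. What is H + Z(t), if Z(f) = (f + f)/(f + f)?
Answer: 2482212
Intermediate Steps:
t = 1297 (t = 388 + 909 = 1297)
Z(f) = 1 (Z(f) = (2*f)/((2*f)) = (2*f)*(1/(2*f)) = 1)
H + Z(t) = 2482211 + 1 = 2482212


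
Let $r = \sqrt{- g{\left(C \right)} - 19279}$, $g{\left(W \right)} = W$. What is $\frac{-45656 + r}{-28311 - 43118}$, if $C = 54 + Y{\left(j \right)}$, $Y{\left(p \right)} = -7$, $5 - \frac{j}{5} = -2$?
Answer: $\frac{45656}{71429} - \frac{i \sqrt{19326}}{71429} \approx 0.63918 - 0.0019462 i$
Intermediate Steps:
$j = 35$ ($j = 25 - -10 = 25 + 10 = 35$)
$C = 47$ ($C = 54 - 7 = 47$)
$r = i \sqrt{19326}$ ($r = \sqrt{\left(-1\right) 47 - 19279} = \sqrt{-47 - 19279} = \sqrt{-19326} = i \sqrt{19326} \approx 139.02 i$)
$\frac{-45656 + r}{-28311 - 43118} = \frac{-45656 + i \sqrt{19326}}{-28311 - 43118} = \frac{-45656 + i \sqrt{19326}}{-71429} = \left(-45656 + i \sqrt{19326}\right) \left(- \frac{1}{71429}\right) = \frac{45656}{71429} - \frac{i \sqrt{19326}}{71429}$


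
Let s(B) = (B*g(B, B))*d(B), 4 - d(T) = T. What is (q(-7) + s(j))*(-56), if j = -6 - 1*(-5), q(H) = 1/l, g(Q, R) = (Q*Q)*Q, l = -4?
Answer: -266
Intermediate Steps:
d(T) = 4 - T
g(Q, R) = Q³ (g(Q, R) = Q²*Q = Q³)
q(H) = -¼ (q(H) = 1/(-4) = -¼)
j = -1 (j = -6 + 5 = -1)
s(B) = B⁴*(4 - B) (s(B) = (B*B³)*(4 - B) = B⁴*(4 - B))
(q(-7) + s(j))*(-56) = (-¼ + (-1)⁴*(4 - 1*(-1)))*(-56) = (-¼ + 1*(4 + 1))*(-56) = (-¼ + 1*5)*(-56) = (-¼ + 5)*(-56) = (19/4)*(-56) = -266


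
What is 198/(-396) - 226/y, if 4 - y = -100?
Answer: -139/52 ≈ -2.6731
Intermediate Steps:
y = 104 (y = 4 - 1*(-100) = 4 + 100 = 104)
198/(-396) - 226/y = 198/(-396) - 226/104 = 198*(-1/396) - 226*1/104 = -1/2 - 113/52 = -139/52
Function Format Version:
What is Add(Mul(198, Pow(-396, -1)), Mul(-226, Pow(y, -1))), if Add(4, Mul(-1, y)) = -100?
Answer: Rational(-139, 52) ≈ -2.6731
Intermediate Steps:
y = 104 (y = Add(4, Mul(-1, -100)) = Add(4, 100) = 104)
Add(Mul(198, Pow(-396, -1)), Mul(-226, Pow(y, -1))) = Add(Mul(198, Pow(-396, -1)), Mul(-226, Pow(104, -1))) = Add(Mul(198, Rational(-1, 396)), Mul(-226, Rational(1, 104))) = Add(Rational(-1, 2), Rational(-113, 52)) = Rational(-139, 52)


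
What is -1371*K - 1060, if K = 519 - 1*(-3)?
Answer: -716722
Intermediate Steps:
K = 522 (K = 519 + 3 = 522)
-1371*K - 1060 = -1371*522 - 1060 = -715662 - 1060 = -716722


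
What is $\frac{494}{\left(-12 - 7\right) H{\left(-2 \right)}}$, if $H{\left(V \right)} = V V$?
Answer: $- \frac{13}{2} \approx -6.5$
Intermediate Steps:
$H{\left(V \right)} = V^{2}$
$\frac{494}{\left(-12 - 7\right) H{\left(-2 \right)}} = \frac{494}{\left(-12 - 7\right) \left(-2\right)^{2}} = \frac{494}{\left(-19\right) 4} = \frac{494}{-76} = 494 \left(- \frac{1}{76}\right) = - \frac{13}{2}$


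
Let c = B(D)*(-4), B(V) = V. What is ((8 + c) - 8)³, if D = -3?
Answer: 1728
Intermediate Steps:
c = 12 (c = -3*(-4) = 12)
((8 + c) - 8)³ = ((8 + 12) - 8)³ = (20 - 8)³ = 12³ = 1728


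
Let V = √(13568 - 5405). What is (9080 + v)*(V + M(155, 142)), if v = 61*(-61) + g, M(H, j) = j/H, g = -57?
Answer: 752884/155 + 15906*√907 ≈ 4.8389e+5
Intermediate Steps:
v = -3778 (v = 61*(-61) - 57 = -3721 - 57 = -3778)
V = 3*√907 (V = √8163 = 3*√907 ≈ 90.349)
(9080 + v)*(V + M(155, 142)) = (9080 - 3778)*(3*√907 + 142/155) = 5302*(3*√907 + 142*(1/155)) = 5302*(3*√907 + 142/155) = 5302*(142/155 + 3*√907) = 752884/155 + 15906*√907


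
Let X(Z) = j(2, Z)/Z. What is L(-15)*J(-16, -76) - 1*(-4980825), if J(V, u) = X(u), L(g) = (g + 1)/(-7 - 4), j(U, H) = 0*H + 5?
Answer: 2081984815/418 ≈ 4.9808e+6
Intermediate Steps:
j(U, H) = 5 (j(U, H) = 0 + 5 = 5)
L(g) = -1/11 - g/11 (L(g) = (1 + g)/(-11) = (1 + g)*(-1/11) = -1/11 - g/11)
X(Z) = 5/Z
J(V, u) = 5/u
L(-15)*J(-16, -76) - 1*(-4980825) = (-1/11 - 1/11*(-15))*(5/(-76)) - 1*(-4980825) = (-1/11 + 15/11)*(5*(-1/76)) + 4980825 = (14/11)*(-5/76) + 4980825 = -35/418 + 4980825 = 2081984815/418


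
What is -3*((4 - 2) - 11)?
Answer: 27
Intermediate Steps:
-3*((4 - 2) - 11) = -3*(2 - 11) = -3*(-9) = 27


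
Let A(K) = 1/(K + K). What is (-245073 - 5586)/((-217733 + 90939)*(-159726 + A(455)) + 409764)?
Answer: -114049845/9214982171243 ≈ -1.2377e-5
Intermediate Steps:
A(K) = 1/(2*K)
(-245073 - 5586)/((-217733 + 90939)*(-159726 + A(455)) + 409764) = (-245073 - 5586)/((-217733 + 90939)*(-159726 + (1/2)/455) + 409764) = -250659/(-126794*(-159726 + (1/2)*(1/455)) + 409764) = -250659/(-126794*(-159726 + 1/910) + 409764) = -250659/(-126794*(-145350659/910) + 409764) = -250659/(9214795728623/455 + 409764) = -250659/9214982171243/455 = -250659*455/9214982171243 = -114049845/9214982171243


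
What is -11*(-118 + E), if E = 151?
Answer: -363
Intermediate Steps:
-11*(-118 + E) = -11*(-118 + 151) = -11*33 = -363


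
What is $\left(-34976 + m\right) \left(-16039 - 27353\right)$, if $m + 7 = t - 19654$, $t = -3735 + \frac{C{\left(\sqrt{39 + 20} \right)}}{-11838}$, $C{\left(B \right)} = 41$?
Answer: $\frac{4997368243264}{1973} \approx 2.5329 \cdot 10^{9}$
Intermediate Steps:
$t = - \frac{44214971}{11838}$ ($t = -3735 + \frac{41}{-11838} = -3735 + 41 \left(- \frac{1}{11838}\right) = -3735 - \frac{41}{11838} = - \frac{44214971}{11838} \approx -3735.0$)
$m = - \frac{276961889}{11838}$ ($m = -7 - \frac{276879023}{11838} = - \frac{276961889}{11838} \approx -23396.0$)
$\left(-34976 + m\right) \left(-16039 - 27353\right) = \left(-34976 - \frac{276961889}{11838}\right) \left(-16039 - 27353\right) = \left(- \frac{691007777}{11838}\right) \left(-43392\right) = \frac{4997368243264}{1973}$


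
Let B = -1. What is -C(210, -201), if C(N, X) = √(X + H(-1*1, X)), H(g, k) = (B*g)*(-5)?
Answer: -I*√206 ≈ -14.353*I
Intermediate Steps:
H(g, k) = 5*g (H(g, k) = -g*(-5) = 5*g)
C(N, X) = √(-5 + X) (C(N, X) = √(X + 5*(-1*1)) = √(X + 5*(-1)) = √(X - 5) = √(-5 + X))
-C(210, -201) = -√(-5 - 201) = -√(-206) = -I*√206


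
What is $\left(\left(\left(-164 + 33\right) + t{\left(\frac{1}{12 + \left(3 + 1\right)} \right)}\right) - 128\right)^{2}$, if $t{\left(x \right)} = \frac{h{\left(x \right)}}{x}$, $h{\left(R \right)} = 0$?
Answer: $67081$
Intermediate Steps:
$t{\left(x \right)} = 0$ ($t{\left(x \right)} = \frac{0}{x} = 0$)
$\left(\left(\left(-164 + 33\right) + t{\left(\frac{1}{12 + \left(3 + 1\right)} \right)}\right) - 128\right)^{2} = \left(\left(\left(-164 + 33\right) + 0\right) - 128\right)^{2} = \left(\left(-131 + 0\right) - 128\right)^{2} = \left(-131 - 128\right)^{2} = \left(-259\right)^{2} = 67081$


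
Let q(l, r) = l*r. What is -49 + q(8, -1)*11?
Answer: -137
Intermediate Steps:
-49 + q(8, -1)*11 = -49 + (8*(-1))*11 = -49 - 8*11 = -49 - 88 = -137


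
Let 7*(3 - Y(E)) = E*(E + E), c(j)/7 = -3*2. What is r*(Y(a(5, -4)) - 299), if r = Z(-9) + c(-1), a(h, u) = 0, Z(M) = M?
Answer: 15096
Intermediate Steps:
c(j) = -42 (c(j) = 7*(-3*2) = 7*(-6) = -42)
Y(E) = 3 - 2*E**2/7 (Y(E) = 3 - E*(E + E)/7 = 3 - E*2*E/7 = 3 - 2*E**2/7)
r = -51 (r = -9 - 42 = -51)
r*(Y(a(5, -4)) - 299) = -51*((3 - 2/7*0**2) - 299) = -51*((3 - 2/7*0) - 299) = -51*((3 + 0) - 299) = -51*(3 - 299) = -51*(-296) = 15096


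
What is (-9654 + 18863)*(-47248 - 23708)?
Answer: -653433804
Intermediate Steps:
(-9654 + 18863)*(-47248 - 23708) = 9209*(-70956) = -653433804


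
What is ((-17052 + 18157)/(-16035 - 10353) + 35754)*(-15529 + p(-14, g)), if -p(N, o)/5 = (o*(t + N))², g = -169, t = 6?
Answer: -2879187982527301/8796 ≈ -3.2733e+11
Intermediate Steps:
p(N, o) = -5*o²*(6 + N)²
((-17052 + 18157)/(-16035 - 10353) + 35754)*(-15529 + p(-14, g)) = ((-17052 + 18157)/(-16035 - 10353) + 35754)*(-15529 - 5*(-169)²*(6 - 14)²) = (1105/(-26388) + 35754)*(-15529 - 5*28561*(-8)²) = (1105*(-1/26388) + 35754)*(-15529 - 5*28561*64) = (-1105/26388 + 35754)*(-15529 - 9139520) = (943475447/26388)*(-9155049) = -2879187982527301/8796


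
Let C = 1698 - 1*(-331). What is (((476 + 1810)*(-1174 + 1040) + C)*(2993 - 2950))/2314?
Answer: -13084685/2314 ≈ -5654.6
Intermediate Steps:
C = 2029 (C = 1698 + 331 = 2029)
(((476 + 1810)*(-1174 + 1040) + C)*(2993 - 2950))/2314 = (((476 + 1810)*(-1174 + 1040) + 2029)*(2993 - 2950))/2314 = ((2286*(-134) + 2029)*43)*(1/2314) = ((-306324 + 2029)*43)*(1/2314) = -304295*43*(1/2314) = -13084685*1/2314 = -13084685/2314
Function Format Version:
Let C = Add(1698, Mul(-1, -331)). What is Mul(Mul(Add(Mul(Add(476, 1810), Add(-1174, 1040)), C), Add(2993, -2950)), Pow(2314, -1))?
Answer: Rational(-13084685, 2314) ≈ -5654.6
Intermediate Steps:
C = 2029 (C = Add(1698, 331) = 2029)
Mul(Mul(Add(Mul(Add(476, 1810), Add(-1174, 1040)), C), Add(2993, -2950)), Pow(2314, -1)) = Mul(Mul(Add(Mul(Add(476, 1810), Add(-1174, 1040)), 2029), Add(2993, -2950)), Pow(2314, -1)) = Mul(Mul(Add(Mul(2286, -134), 2029), 43), Rational(1, 2314)) = Mul(Mul(Add(-306324, 2029), 43), Rational(1, 2314)) = Mul(Mul(-304295, 43), Rational(1, 2314)) = Mul(-13084685, Rational(1, 2314)) = Rational(-13084685, 2314)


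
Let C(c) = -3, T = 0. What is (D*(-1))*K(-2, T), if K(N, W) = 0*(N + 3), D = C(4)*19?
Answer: 0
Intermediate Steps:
D = -57 (D = -3*19 = -57)
K(N, W) = 0 (K(N, W) = 0*(3 + N) = 0)
(D*(-1))*K(-2, T) = -57*(-1)*0 = 57*0 = 0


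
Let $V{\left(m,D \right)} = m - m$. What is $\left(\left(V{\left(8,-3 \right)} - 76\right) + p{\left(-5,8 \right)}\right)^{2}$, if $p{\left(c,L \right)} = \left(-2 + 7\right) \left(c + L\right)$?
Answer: $3721$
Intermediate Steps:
$V{\left(m,D \right)} = 0$
$p{\left(c,L \right)} = 5 L + 5 c$ ($p{\left(c,L \right)} = 5 \left(L + c\right) = 5 L + 5 c$)
$\left(\left(V{\left(8,-3 \right)} - 76\right) + p{\left(-5,8 \right)}\right)^{2} = \left(\left(0 - 76\right) + \left(5 \cdot 8 + 5 \left(-5\right)\right)\right)^{2} = \left(\left(0 - 76\right) + \left(40 - 25\right)\right)^{2} = \left(-76 + 15\right)^{2} = \left(-61\right)^{2} = 3721$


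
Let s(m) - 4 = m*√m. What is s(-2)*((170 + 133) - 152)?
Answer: 604 - 302*I*√2 ≈ 604.0 - 427.09*I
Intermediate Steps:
s(m) = 4 + m^(3/2) (s(m) = 4 + m*√m = 4 + m^(3/2))
s(-2)*((170 + 133) - 152) = (4 + (-2)^(3/2))*((170 + 133) - 152) = (4 - 2*I*√2)*(303 - 152) = (4 - 2*I*√2)*151 = 604 - 302*I*√2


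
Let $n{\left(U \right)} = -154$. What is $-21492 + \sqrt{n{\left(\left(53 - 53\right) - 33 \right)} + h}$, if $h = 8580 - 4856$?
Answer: $-21492 + \sqrt{3570} \approx -21432.0$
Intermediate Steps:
$h = 3724$ ($h = 8580 - 4856 = 3724$)
$-21492 + \sqrt{n{\left(\left(53 - 53\right) - 33 \right)} + h} = -21492 + \sqrt{-154 + 3724} = -21492 + \sqrt{3570}$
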